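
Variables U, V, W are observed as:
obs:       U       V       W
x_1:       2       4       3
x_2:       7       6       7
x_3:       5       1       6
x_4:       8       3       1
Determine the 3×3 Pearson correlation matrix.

Step 1 — column means:
  mean(U) = (2 + 7 + 5 + 8) / 4 = 22/4 = 5.5
  mean(V) = (4 + 6 + 1 + 3) / 4 = 14/4 = 3.5
  mean(W) = (3 + 7 + 6 + 1) / 4 = 17/4 = 4.25

Step 2 — sample variances and covariances s[i,j] = (1/(n-1)) · Σ_k (x_{k,i} - mean_i) · (x_{k,j} - mean_j), with n-1 = 3:
  s[U,U] = ((-3.5)·(-3.5) + (1.5)·(1.5) + (-0.5)·(-0.5) + (2.5)·(2.5)) / 3 = 21/3 = 7
  s[U,V] = ((-3.5)·(0.5) + (1.5)·(2.5) + (-0.5)·(-2.5) + (2.5)·(-0.5)) / 3 = 2/3 = 0.6667
  s[U,W] = ((-3.5)·(-1.25) + (1.5)·(2.75) + (-0.5)·(1.75) + (2.5)·(-3.25)) / 3 = -0.5/3 = -0.1667
  s[V,V] = ((0.5)·(0.5) + (2.5)·(2.5) + (-2.5)·(-2.5) + (-0.5)·(-0.5)) / 3 = 13/3 = 4.3333
  s[V,W] = ((0.5)·(-1.25) + (2.5)·(2.75) + (-2.5)·(1.75) + (-0.5)·(-3.25)) / 3 = 3.5/3 = 1.1667
  s[W,W] = ((-1.25)·(-1.25) + (2.75)·(2.75) + (1.75)·(1.75) + (-3.25)·(-3.25)) / 3 = 22.75/3 = 7.5833
  Sample standard deviations s_i = √(s[i,i]):
  s(U) = √(7) = 2.6458
  s(V) = √(4.3333) = 2.0817
  s(W) = √(7.5833) = 2.7538

Step 3 — r_{ij} = s_{ij} / (s_i · s_j):
  r[U,U] = 1 (diagonal).
  r[U,V] = 0.6667 / (2.6458 · 2.0817) = 0.6667 / 5.5076 = 0.121
  r[U,W] = -0.1667 / (2.6458 · 2.7538) = -0.1667 / 7.2858 = -0.0229
  r[V,V] = 1 (diagonal).
  r[V,W] = 1.1667 / (2.0817 · 2.7538) = 1.1667 / 5.7325 = 0.2035
  r[W,W] = 1 (diagonal).

R is symmetric with unit diagonal. Assembling:

R = [[1, 0.121, -0.0229],
 [0.121, 1, 0.2035],
 [-0.0229, 0.2035, 1]]


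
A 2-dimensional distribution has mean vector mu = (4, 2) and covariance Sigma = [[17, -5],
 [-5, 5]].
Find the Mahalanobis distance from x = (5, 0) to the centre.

Step 1 — centre the observation: (x - mu) = (1, -2).

Step 2 — invert Sigma. det(Sigma) = 17·5 - (-5)² = 60.
  Sigma^{-1} = (1/det) · [[d, -b], [-b, a]] = [[0.0833, 0.0833],
 [0.0833, 0.2833]].

Step 3 — form the quadratic (x - mu)^T · Sigma^{-1} · (x - mu):
  Sigma^{-1} · (x - mu) = (-0.0833, -0.4833).
  (x - mu)^T · [Sigma^{-1} · (x - mu)] = (1)·(-0.0833) + (-2)·(-0.4833) = 0.8833.

Step 4 — take square root: d = √(0.8833) ≈ 0.9399.

d(x, mu) = √(0.8833) ≈ 0.9399


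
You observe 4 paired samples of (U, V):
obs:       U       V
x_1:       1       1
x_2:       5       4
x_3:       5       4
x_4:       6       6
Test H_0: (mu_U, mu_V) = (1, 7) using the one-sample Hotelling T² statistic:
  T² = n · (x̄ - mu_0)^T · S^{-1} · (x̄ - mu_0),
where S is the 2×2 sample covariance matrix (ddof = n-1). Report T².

Step 1 — sample mean vector:
  mean(U) = (1 + 5 + 5 + 6) / 4 = 17/4 = 4.25
  mean(V) = (1 + 4 + 4 + 6) / 4 = 15/4 = 3.75
  x̄ = (4.25, 3.75),  deviation x̄ - mu_0 = (4.25, 3.75) - (1, 7) = (3.25, -3.25).

Step 2 — sample covariance matrix, S[i,j] = (1/(n-1)) · Σ_k (x_{k,i} - mean_i) · (x_{k,j} - mean_j), divisor n-1 = 3:
  S[U,U] = ((-3.25)·(-3.25) + (0.75)·(0.75) + (0.75)·(0.75) + (1.75)·(1.75)) / 3 = 14.75/3 = 4.9167
  S[U,V] = ((-3.25)·(-2.75) + (0.75)·(0.25) + (0.75)·(0.25) + (1.75)·(2.25)) / 3 = 13.25/3 = 4.4167
  S[V,V] = ((-2.75)·(-2.75) + (0.25)·(0.25) + (0.25)·(0.25) + (2.25)·(2.25)) / 3 = 12.75/3 = 4.25
  S = [[4.9167, 4.4167],
 [4.4167, 4.25]].

Step 3 — invert S. det(S) = 4.9167·4.25 - (4.4167)² = 1.3889.
  S^{-1} = (1/det) · [[d, -b], [-b, a]] = [[3.06, -3.18],
 [-3.18, 3.54]].

Step 4 — quadratic form (x̄ - mu_0)^T · S^{-1} · (x̄ - mu_0):
  S^{-1} · (x̄ - mu_0) = (20.28, -21.84),
  (x̄ - mu_0)^T · [...] = (3.25)·(20.28) + (-3.25)·(-21.84) = 136.89.

Step 5 — scale by n: T² = 4 · 136.89 = 547.56.

T² ≈ 547.56


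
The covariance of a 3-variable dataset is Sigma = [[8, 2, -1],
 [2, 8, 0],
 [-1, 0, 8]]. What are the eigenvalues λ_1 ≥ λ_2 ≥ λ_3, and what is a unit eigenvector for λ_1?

Step 1 — characteristic polynomial p(λ) = det(λI - Sigma) = λ³ - tr·λ² + c_1·λ - det, where tr = trace, c_1 = sum of the principal 2×2 minors, det = det(Sigma):
  tr = 8 + 8 + 8 = 24,
  c_1 = (8·8 - (2)²) + (8·8 - (-1)²) + (8·8 - (0)²) = 60 + 63 + 64 = 187,
  det = 8·(8·8 - (0)²) - (2)·((2)·8 - (0)·(-1)) + (-1)·((2)·(0) - 8·(-1)) = 8·(64) - (2)·(16) + (-1)·(8) = 472.
  So p(λ) = λ³ - 24λ² + 187λ - 472.
Step 2 — look for an integer root (rational root theorem: any rational root is an integer divisor of 472). Testing λ = 8:
  p(8) = 512 - 1536 + 1496 - 472 = 0  ✓
  Dividing out (λ - 8): p(λ) = (λ - 8)(λ² - 16λ + 59).
Step 3 — remaining eigenvalues from the quadratic λ² - 16λ + 59 = 0:
  Δ = 16² - 4·59 = 256 - 236 = 20,  λ = (16 ± √20)/2 = (16 ± 4.4721)/2 ≈ 10.2361 or 5.7639.
  Sorted: λ_1 = 10.2361,  λ_2 = 8,  λ_3 = 5.7639  (check: sum = 24 = tr ✓).

Step 4 — unit eigenvector for λ_1 ≈ 10.2361: v spans the null space of (Sigma - λ_1 I), whose rows are
  r_1 = (-2.2361, 2, -1),  r_2 = (2, -2.2361, 0),  r_3 = (-1, 0, -2.2361).
  v is orthogonal to every row, so take v ∝ r_1 × r_2 = ((2)·(0) - (-1)·(-2.2361), (-1)·(2) - (-2.2361)·(0), (-2.2361)·(-2.2361) - (2)·(2)) ≈ (-2.2361, -2, 1).
  Rescale (multiply by -1 so the first nonzero entry is positive): u = (2.2361, 2, -1).
  ||u|| = √((2.2361)² + (2)² + (-1)²) = √(10) ≈ 3.1623,  v_1 = u/||u|| ≈ (0.7071, 0.6325, -0.3162) (||v_1|| = 1).

λ_1 = 10.2361,  λ_2 = 8,  λ_3 = 5.7639;  v_1 ≈ (0.7071, 0.6325, -0.3162)


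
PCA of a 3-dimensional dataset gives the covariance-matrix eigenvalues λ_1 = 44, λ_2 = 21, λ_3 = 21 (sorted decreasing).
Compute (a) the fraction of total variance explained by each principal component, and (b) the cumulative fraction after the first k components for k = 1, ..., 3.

Step 1 — total variance = trace(Sigma) = Σ λ_i = 44 + 21 + 21 = 86.

Step 2 — fraction explained by component i = λ_i / Σ λ:
  PC1: 44/86 = 0.5116
  PC2: 21/86 = 0.2442
  PC3: 21/86 = 0.2442

Step 3 — cumulative fraction after k components = (λ_1 + ... + λ_k) / Σ λ:
  k = 1: 44/86 = 0.5116
  k = 2: (44 + 21)/86 = 65/86 = 0.7558
  k = 3: (44 + 21 + 21)/86 = 86/86 = 1

Summary (fraction, with percent):

explained: PC1 0.5116 (51.16%), PC2 0.2442 (24.42%), PC3 0.2442 (24.42%);  cumulative: 0.5116, 0.7558, 1


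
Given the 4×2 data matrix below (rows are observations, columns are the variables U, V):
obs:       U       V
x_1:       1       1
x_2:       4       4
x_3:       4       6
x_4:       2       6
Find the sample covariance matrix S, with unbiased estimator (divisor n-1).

Step 1 — column means:
  mean(U) = (1 + 4 + 4 + 2) / 4 = 11/4 = 2.75
  mean(V) = (1 + 4 + 6 + 6) / 4 = 17/4 = 4.25

Step 2 — sample covariance S[i,j] = (1/(n-1)) · Σ_k (x_{k,i} - mean_i) · (x_{k,j} - mean_j), with n-1 = 3.
  S[U,U] = ((-1.75)·(-1.75) + (1.25)·(1.25) + (1.25)·(1.25) + (-0.75)·(-0.75)) / 3 = 6.75/3 = 2.25
  S[U,V] = ((-1.75)·(-3.25) + (1.25)·(-0.25) + (1.25)·(1.75) + (-0.75)·(1.75)) / 3 = 6.25/3 = 2.0833
  S[V,V] = ((-3.25)·(-3.25) + (-0.25)·(-0.25) + (1.75)·(1.75) + (1.75)·(1.75)) / 3 = 16.75/3 = 5.5833

S is symmetric (S[j,i] = S[i,j]). Assembling:

S = [[2.25, 2.0833],
 [2.0833, 5.5833]]


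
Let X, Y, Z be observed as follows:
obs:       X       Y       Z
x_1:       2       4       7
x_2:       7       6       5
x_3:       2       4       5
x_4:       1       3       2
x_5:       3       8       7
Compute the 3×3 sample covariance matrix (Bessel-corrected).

Step 1 — column means:
  mean(X) = (2 + 7 + 2 + 1 + 3) / 5 = 15/5 = 3
  mean(Y) = (4 + 6 + 4 + 3 + 8) / 5 = 25/5 = 5
  mean(Z) = (7 + 5 + 5 + 2 + 7) / 5 = 26/5 = 5.2

Step 2 — sample covariance S[i,j] = (1/(n-1)) · Σ_k (x_{k,i} - mean_i) · (x_{k,j} - mean_j), with n-1 = 4.
  S[X,X] = ((-1)·(-1) + (4)·(4) + (-1)·(-1) + (-2)·(-2) + (0)·(0)) / 4 = 22/4 = 5.5
  S[X,Y] = ((-1)·(-1) + (4)·(1) + (-1)·(-1) + (-2)·(-2) + (0)·(3)) / 4 = 10/4 = 2.5
  S[X,Z] = ((-1)·(1.8) + (4)·(-0.2) + (-1)·(-0.2) + (-2)·(-3.2) + (0)·(1.8)) / 4 = 4/4 = 1
  S[Y,Y] = ((-1)·(-1) + (1)·(1) + (-1)·(-1) + (-2)·(-2) + (3)·(3)) / 4 = 16/4 = 4
  S[Y,Z] = ((-1)·(1.8) + (1)·(-0.2) + (-1)·(-0.2) + (-2)·(-3.2) + (3)·(1.8)) / 4 = 10/4 = 2.5
  S[Z,Z] = ((1.8)·(1.8) + (-0.2)·(-0.2) + (-0.2)·(-0.2) + (-3.2)·(-3.2) + (1.8)·(1.8)) / 4 = 16.8/4 = 4.2

S is symmetric (S[j,i] = S[i,j]). Assembling:

S = [[5.5, 2.5, 1],
 [2.5, 4, 2.5],
 [1, 2.5, 4.2]]


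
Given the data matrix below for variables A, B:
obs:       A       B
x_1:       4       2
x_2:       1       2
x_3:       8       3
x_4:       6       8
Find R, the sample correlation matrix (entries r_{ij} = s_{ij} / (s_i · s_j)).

Step 1 — column means:
  mean(A) = (4 + 1 + 8 + 6) / 4 = 19/4 = 4.75
  mean(B) = (2 + 2 + 3 + 8) / 4 = 15/4 = 3.75

Step 2 — sample variances and covariances s[i,j] = (1/(n-1)) · Σ_k (x_{k,i} - mean_i) · (x_{k,j} - mean_j), with n-1 = 3:
  s[A,A] = ((-0.75)·(-0.75) + (-3.75)·(-3.75) + (3.25)·(3.25) + (1.25)·(1.25)) / 3 = 26.75/3 = 8.9167
  s[A,B] = ((-0.75)·(-1.75) + (-3.75)·(-1.75) + (3.25)·(-0.75) + (1.25)·(4.25)) / 3 = 10.75/3 = 3.5833
  s[B,B] = ((-1.75)·(-1.75) + (-1.75)·(-1.75) + (-0.75)·(-0.75) + (4.25)·(4.25)) / 3 = 24.75/3 = 8.25
  Sample standard deviations s_i = √(s[i,i]):
  s(A) = √(8.9167) = 2.9861
  s(B) = √(8.25) = 2.8723

Step 3 — r_{ij} = s_{ij} / (s_i · s_j):
  r[A,A] = 1 (diagonal).
  r[A,B] = 3.5833 / (2.9861 · 2.8723) = 3.5833 / 8.5769 = 0.4178
  r[B,B] = 1 (diagonal).

R is symmetric with unit diagonal. Assembling:

R = [[1, 0.4178],
 [0.4178, 1]]


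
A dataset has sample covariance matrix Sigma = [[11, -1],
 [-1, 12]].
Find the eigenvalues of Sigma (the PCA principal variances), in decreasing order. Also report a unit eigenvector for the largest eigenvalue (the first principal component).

Step 1 — characteristic polynomial of 2×2 Sigma:
  det(Sigma - λI) = λ² - trace · λ + det = 0.
  trace = 11 + 12 = 23, det = 11·12 - (-1)² = 131.
Step 2 — discriminant:
  Δ = trace² - 4·det = 529 - 524 = 5.
Step 3 — eigenvalues:
  λ = (trace ± √Δ)/2 = (23 ± 2.2361)/2,
  λ_1 = 12.618,  λ_2 = 10.382.

Step 4 — unit eigenvector for λ_1: solve (Sigma - λ_1 I)v = 0. First row:
  (11 - 12.618)·v_x + (-1)·v_y = 0, i.e. (-1.618)·v_x + (-1)·v_y = 0,
  so v ∝ (b, λ_1 - a) = (-1, 1.618); multiply by -1 so the first entry is positive: u = (1, -1.618).
  ||u|| = √((1)² + (-1.618)²) = √(3.618) ≈ 1.9021,
  v_1 = u/||u|| ≈ (0.5257, -0.8507) (||v_1|| = 1).

λ_1 = 12.618,  λ_2 = 10.382;  v_1 ≈ (0.5257, -0.8507)


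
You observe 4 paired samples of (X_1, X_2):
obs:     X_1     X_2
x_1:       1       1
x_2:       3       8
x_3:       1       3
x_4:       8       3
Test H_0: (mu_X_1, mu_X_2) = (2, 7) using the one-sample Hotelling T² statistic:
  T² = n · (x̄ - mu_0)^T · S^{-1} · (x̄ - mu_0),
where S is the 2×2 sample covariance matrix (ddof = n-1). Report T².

Step 1 — sample mean vector:
  mean(X_1) = (1 + 3 + 1 + 8) / 4 = 13/4 = 3.25
  mean(X_2) = (1 + 8 + 3 + 3) / 4 = 15/4 = 3.75
  x̄ = (3.25, 3.75),  deviation x̄ - mu_0 = (3.25, 3.75) - (2, 7) = (1.25, -3.25).

Step 2 — sample covariance matrix, S[i,j] = (1/(n-1)) · Σ_k (x_{k,i} - mean_i) · (x_{k,j} - mean_j), divisor n-1 = 3:
  S[X_1,X_1] = ((-2.25)·(-2.25) + (-0.25)·(-0.25) + (-2.25)·(-2.25) + (4.75)·(4.75)) / 3 = 32.75/3 = 10.9167
  S[X_1,X_2] = ((-2.25)·(-2.75) + (-0.25)·(4.25) + (-2.25)·(-0.75) + (4.75)·(-0.75)) / 3 = 3.25/3 = 1.0833
  S[X_2,X_2] = ((-2.75)·(-2.75) + (4.25)·(4.25) + (-0.75)·(-0.75) + (-0.75)·(-0.75)) / 3 = 26.75/3 = 8.9167
  S = [[10.9167, 1.0833],
 [1.0833, 8.9167]].

Step 3 — invert S. det(S) = 10.9167·8.9167 - (1.0833)² = 96.1667.
  S^{-1} = (1/det) · [[d, -b], [-b, a]] = [[0.0927, -0.0113],
 [-0.0113, 0.1135]].

Step 4 — quadratic form (x̄ - mu_0)^T · S^{-1} · (x̄ - mu_0):
  S^{-1} · (x̄ - mu_0) = (0.1525, -0.383),
  (x̄ - mu_0)^T · [...] = (1.25)·(0.1525) + (-3.25)·(-0.383) = 1.4354.

Step 5 — scale by n: T² = 4 · 1.4354 = 5.7418.

T² ≈ 5.7418


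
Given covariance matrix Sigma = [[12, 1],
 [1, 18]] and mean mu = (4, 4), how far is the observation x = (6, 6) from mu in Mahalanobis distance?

Step 1 — centre the observation: (x - mu) = (2, 2).

Step 2 — invert Sigma. det(Sigma) = 12·18 - (1)² = 215.
  Sigma^{-1} = (1/det) · [[d, -b], [-b, a]] = [[0.0837, -0.0047],
 [-0.0047, 0.0558]].

Step 3 — form the quadratic (x - mu)^T · Sigma^{-1} · (x - mu):
  Sigma^{-1} · (x - mu) = (0.1581, 0.1023).
  (x - mu)^T · [Sigma^{-1} · (x - mu)] = (2)·(0.1581) + (2)·(0.1023) = 0.5209.

Step 4 — take square root: d = √(0.5209) ≈ 0.7218.

d(x, mu) = √(0.5209) ≈ 0.7218


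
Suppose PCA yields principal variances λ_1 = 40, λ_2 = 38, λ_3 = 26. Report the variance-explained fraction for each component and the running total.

Step 1 — total variance = trace(Sigma) = Σ λ_i = 40 + 38 + 26 = 104.

Step 2 — fraction explained by component i = λ_i / Σ λ:
  PC1: 40/104 = 0.3846
  PC2: 38/104 = 0.3654
  PC3: 26/104 = 0.25

Step 3 — cumulative fraction after k components = (λ_1 + ... + λ_k) / Σ λ:
  k = 1: 40/104 = 0.3846
  k = 2: (40 + 38)/104 = 78/104 = 0.75
  k = 3: (40 + 38 + 26)/104 = 104/104 = 1

Summary (fraction, with percent):

explained: PC1 0.3846 (38.46%), PC2 0.3654 (36.54%), PC3 0.25 (25%);  cumulative: 0.3846, 0.75, 1


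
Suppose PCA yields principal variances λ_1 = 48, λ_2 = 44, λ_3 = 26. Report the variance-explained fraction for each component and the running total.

Step 1 — total variance = trace(Sigma) = Σ λ_i = 48 + 44 + 26 = 118.

Step 2 — fraction explained by component i = λ_i / Σ λ:
  PC1: 48/118 = 0.4068
  PC2: 44/118 = 0.3729
  PC3: 26/118 = 0.2203

Step 3 — cumulative fraction after k components = (λ_1 + ... + λ_k) / Σ λ:
  k = 1: 48/118 = 0.4068
  k = 2: (48 + 44)/118 = 92/118 = 0.7797
  k = 3: (48 + 44 + 26)/118 = 118/118 = 1

Summary (fraction, with percent):

explained: PC1 0.4068 (40.68%), PC2 0.3729 (37.29%), PC3 0.2203 (22.03%);  cumulative: 0.4068, 0.7797, 1


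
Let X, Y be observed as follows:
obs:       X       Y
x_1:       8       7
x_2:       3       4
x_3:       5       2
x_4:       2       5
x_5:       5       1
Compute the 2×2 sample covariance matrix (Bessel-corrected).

Step 1 — column means:
  mean(X) = (8 + 3 + 5 + 2 + 5) / 5 = 23/5 = 4.6
  mean(Y) = (7 + 4 + 2 + 5 + 1) / 5 = 19/5 = 3.8

Step 2 — sample covariance S[i,j] = (1/(n-1)) · Σ_k (x_{k,i} - mean_i) · (x_{k,j} - mean_j), with n-1 = 4.
  S[X,X] = ((3.4)·(3.4) + (-1.6)·(-1.6) + (0.4)·(0.4) + (-2.6)·(-2.6) + (0.4)·(0.4)) / 4 = 21.2/4 = 5.3
  S[X,Y] = ((3.4)·(3.2) + (-1.6)·(0.2) + (0.4)·(-1.8) + (-2.6)·(1.2) + (0.4)·(-2.8)) / 4 = 5.6/4 = 1.4
  S[Y,Y] = ((3.2)·(3.2) + (0.2)·(0.2) + (-1.8)·(-1.8) + (1.2)·(1.2) + (-2.8)·(-2.8)) / 4 = 22.8/4 = 5.7

S is symmetric (S[j,i] = S[i,j]). Assembling:

S = [[5.3, 1.4],
 [1.4, 5.7]]


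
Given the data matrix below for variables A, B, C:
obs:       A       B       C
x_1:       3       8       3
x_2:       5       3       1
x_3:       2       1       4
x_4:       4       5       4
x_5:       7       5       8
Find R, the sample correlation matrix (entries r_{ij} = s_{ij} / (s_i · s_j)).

Step 1 — column means:
  mean(A) = (3 + 5 + 2 + 4 + 7) / 5 = 21/5 = 4.2
  mean(B) = (8 + 3 + 1 + 5 + 5) / 5 = 22/5 = 4.4
  mean(C) = (3 + 1 + 4 + 4 + 8) / 5 = 20/5 = 4

Step 2 — sample variances and covariances s[i,j] = (1/(n-1)) · Σ_k (x_{k,i} - mean_i) · (x_{k,j} - mean_j), with n-1 = 4:
  s[A,A] = ((-1.2)·(-1.2) + (0.8)·(0.8) + (-2.2)·(-2.2) + (-0.2)·(-0.2) + (2.8)·(2.8)) / 4 = 14.8/4 = 3.7
  s[A,B] = ((-1.2)·(3.6) + (0.8)·(-1.4) + (-2.2)·(-3.4) + (-0.2)·(0.6) + (2.8)·(0.6)) / 4 = 3.6/4 = 0.9
  s[A,C] = ((-1.2)·(-1) + (0.8)·(-3) + (-2.2)·(0) + (-0.2)·(0) + (2.8)·(4)) / 4 = 10/4 = 2.5
  s[B,B] = ((3.6)·(3.6) + (-1.4)·(-1.4) + (-3.4)·(-3.4) + (0.6)·(0.6) + (0.6)·(0.6)) / 4 = 27.2/4 = 6.8
  s[B,C] = ((3.6)·(-1) + (-1.4)·(-3) + (-3.4)·(0) + (0.6)·(0) + (0.6)·(4)) / 4 = 3/4 = 0.75
  s[C,C] = ((-1)·(-1) + (-3)·(-3) + (0)·(0) + (0)·(0) + (4)·(4)) / 4 = 26/4 = 6.5
  Sample standard deviations s_i = √(s[i,i]):
  s(A) = √(3.7) = 1.9235
  s(B) = √(6.8) = 2.6077
  s(C) = √(6.5) = 2.5495

Step 3 — r_{ij} = s_{ij} / (s_i · s_j):
  r[A,A] = 1 (diagonal).
  r[A,B] = 0.9 / (1.9235 · 2.6077) = 0.9 / 5.016 = 0.1794
  r[A,C] = 2.5 / (1.9235 · 2.5495) = 2.5 / 4.9041 = 0.5098
  r[B,B] = 1 (diagonal).
  r[B,C] = 0.75 / (2.6077 · 2.5495) = 0.75 / 6.6483 = 0.1128
  r[C,C] = 1 (diagonal).

R is symmetric with unit diagonal. Assembling:

R = [[1, 0.1794, 0.5098],
 [0.1794, 1, 0.1128],
 [0.5098, 0.1128, 1]]


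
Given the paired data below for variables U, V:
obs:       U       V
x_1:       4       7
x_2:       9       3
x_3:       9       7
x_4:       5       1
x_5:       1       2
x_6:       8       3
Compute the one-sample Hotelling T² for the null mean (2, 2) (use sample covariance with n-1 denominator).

Step 1 — sample mean vector:
  mean(U) = (4 + 9 + 9 + 5 + 1 + 8) / 6 = 36/6 = 6
  mean(V) = (7 + 3 + 7 + 1 + 2 + 3) / 6 = 23/6 = 3.8333
  x̄ = (6, 3.8333),  deviation x̄ - mu_0 = (6, 3.8333) - (2, 2) = (4, 1.8333).

Step 2 — sample covariance matrix, S[i,j] = (1/(n-1)) · Σ_k (x_{k,i} - mean_i) · (x_{k,j} - mean_j), divisor n-1 = 5:
  S[U,U] = ((-2)·(-2) + (3)·(3) + (3)·(3) + (-1)·(-1) + (-5)·(-5) + (2)·(2)) / 5 = 52/5 = 10.4
  S[U,V] = ((-2)·(3.1667) + (3)·(-0.8333) + (3)·(3.1667) + (-1)·(-2.8333) + (-5)·(-1.8333) + (2)·(-0.8333)) / 5 = 11/5 = 2.2
  S[V,V] = ((3.1667)·(3.1667) + (-0.8333)·(-0.8333) + (3.1667)·(3.1667) + (-2.8333)·(-2.8333) + (-1.8333)·(-1.8333) + (-0.8333)·(-0.8333)) / 5 = 32.8333/5 = 6.5667
  S = [[10.4, 2.2],
 [2.2, 6.5667]].

Step 3 — invert S. det(S) = 10.4·6.5667 - (2.2)² = 63.4533.
  S^{-1} = (1/det) · [[d, -b], [-b, a]] = [[0.1035, -0.0347],
 [-0.0347, 0.1639]].

Step 4 — quadratic form (x̄ - mu_0)^T · S^{-1} · (x̄ - mu_0):
  S^{-1} · (x̄ - mu_0) = (0.3504, 0.1618),
  (x̄ - mu_0)^T · [...] = (4)·(0.3504) + (1.8333)·(0.1618) = 1.6982.

Step 5 — scale by n: T² = 6 · 1.6982 = 10.1891.

T² ≈ 10.1891


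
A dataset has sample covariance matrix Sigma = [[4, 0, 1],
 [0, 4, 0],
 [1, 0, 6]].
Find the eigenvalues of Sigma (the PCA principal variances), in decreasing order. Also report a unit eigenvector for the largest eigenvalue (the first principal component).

Step 1 — characteristic polynomial p(λ) = det(λI - Sigma) = λ³ - tr·λ² + c_1·λ - det, where tr = trace, c_1 = sum of the principal 2×2 minors, det = det(Sigma):
  tr = 4 + 4 + 6 = 14,
  c_1 = (4·4 - (0)²) + (4·6 - (1)²) + (4·6 - (0)²) = 16 + 23 + 24 = 63,
  det = 4·(4·6 - (0)²) - (0)·((0)·6 - (0)·(1)) + (1)·((0)·(0) - 4·(1)) = 4·(24) - (0)·(0) + (1)·(-4) = 92.
  So p(λ) = λ³ - 14λ² + 63λ - 92.
Step 2 — look for an integer root (rational root theorem: any rational root is an integer divisor of 92). Testing λ = 4:
  p(4) = 64 - 224 + 252 - 92 = 0  ✓
  Dividing out (λ - 4): p(λ) = (λ - 4)(λ² - 10λ + 23).
Step 3 — remaining eigenvalues from the quadratic λ² - 10λ + 23 = 0:
  Δ = 10² - 4·23 = 100 - 92 = 8,  λ = (10 ± √8)/2 = (10 ± 2.8284)/2 ≈ 6.4142 or 3.5858.
  Sorted: λ_1 = 6.4142,  λ_2 = 4,  λ_3 = 3.5858  (check: sum = 14 = tr ✓).

Step 4 — unit eigenvector for λ_1 ≈ 6.4142: v spans the null space of (Sigma - λ_1 I), whose rows are
  r_1 = (-2.4142, 0, 1),  r_2 = (0, -2.4142, 0),  r_3 = (1, 0, -0.4142).
  v is orthogonal to every row, so take v ∝ r_1 × r_2 = ((0)·(0) - (1)·(-2.4142), (1)·(0) - (-2.4142)·(0), (-2.4142)·(-2.4142) - (0)·(0)) ≈ (2.4142, 0, 5.8284).
  Let u = (2.4142, 0, 5.8284).
  ||u|| = √((2.4142)² + (0)² + (5.8284)²) = √(39.799) ≈ 6.3086,  v_1 = u/||u|| ≈ (0.3827, 0, 0.9239) (||v_1|| = 1).

λ_1 = 6.4142,  λ_2 = 4,  λ_3 = 3.5858;  v_1 ≈ (0.3827, 0, 0.9239)


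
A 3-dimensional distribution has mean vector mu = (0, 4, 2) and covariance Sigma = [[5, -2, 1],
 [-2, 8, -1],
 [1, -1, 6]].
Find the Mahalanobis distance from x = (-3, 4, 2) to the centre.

Step 1 — centre the observation: (x - mu) = (-3, 0, 0).

Step 2 — invert Sigma (cofactor / det for 3×3, or solve directly):
  Sigma^{-1} = [[0.2271, 0.0531, -0.029],
 [0.0531, 0.1401, 0.0145],
 [-0.029, 0.0145, 0.1739]].

Step 3 — form the quadratic (x - mu)^T · Sigma^{-1} · (x - mu):
  Sigma^{-1} · (x - mu) = (-0.6812, -0.1594, 0.087).
  (x - mu)^T · [Sigma^{-1} · (x - mu)] = (-3)·(-0.6812) + (0)·(-0.1594) + (0)·(0.087) = 2.0435.

Step 4 — take square root: d = √(2.0435) ≈ 1.4295.

d(x, mu) = √(2.0435) ≈ 1.4295


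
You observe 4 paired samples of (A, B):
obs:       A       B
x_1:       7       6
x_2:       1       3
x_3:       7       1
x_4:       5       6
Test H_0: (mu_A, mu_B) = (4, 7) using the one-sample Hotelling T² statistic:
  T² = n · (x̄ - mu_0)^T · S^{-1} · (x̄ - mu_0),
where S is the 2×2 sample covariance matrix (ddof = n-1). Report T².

Step 1 — sample mean vector:
  mean(A) = (7 + 1 + 7 + 5) / 4 = 20/4 = 5
  mean(B) = (6 + 3 + 1 + 6) / 4 = 16/4 = 4
  x̄ = (5, 4),  deviation x̄ - mu_0 = (5, 4) - (4, 7) = (1, -3).

Step 2 — sample covariance matrix, S[i,j] = (1/(n-1)) · Σ_k (x_{k,i} - mean_i) · (x_{k,j} - mean_j), divisor n-1 = 3:
  S[A,A] = ((2)·(2) + (-4)·(-4) + (2)·(2) + (0)·(0)) / 3 = 24/3 = 8
  S[A,B] = ((2)·(2) + (-4)·(-1) + (2)·(-3) + (0)·(2)) / 3 = 2/3 = 0.6667
  S[B,B] = ((2)·(2) + (-1)·(-1) + (-3)·(-3) + (2)·(2)) / 3 = 18/3 = 6
  S = [[8, 0.6667],
 [0.6667, 6]].

Step 3 — invert S. det(S) = 8·6 - (0.6667)² = 47.5556.
  S^{-1} = (1/det) · [[d, -b], [-b, a]] = [[0.1262, -0.014],
 [-0.014, 0.1682]].

Step 4 — quadratic form (x̄ - mu_0)^T · S^{-1} · (x̄ - mu_0):
  S^{-1} · (x̄ - mu_0) = (0.1682, -0.5187),
  (x̄ - mu_0)^T · [...] = (1)·(0.1682) + (-3)·(-0.5187) = 1.7243.

Step 5 — scale by n: T² = 4 · 1.7243 = 6.8972.

T² ≈ 6.8972


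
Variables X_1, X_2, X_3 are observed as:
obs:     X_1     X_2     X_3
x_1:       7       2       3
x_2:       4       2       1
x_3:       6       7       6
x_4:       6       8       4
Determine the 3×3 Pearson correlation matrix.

Step 1 — column means:
  mean(X_1) = (7 + 4 + 6 + 6) / 4 = 23/4 = 5.75
  mean(X_2) = (2 + 2 + 7 + 8) / 4 = 19/4 = 4.75
  mean(X_3) = (3 + 1 + 6 + 4) / 4 = 14/4 = 3.5

Step 2 — sample variances and covariances s[i,j] = (1/(n-1)) · Σ_k (x_{k,i} - mean_i) · (x_{k,j} - mean_j), with n-1 = 3:
  s[X_1,X_1] = ((1.25)·(1.25) + (-1.75)·(-1.75) + (0.25)·(0.25) + (0.25)·(0.25)) / 3 = 4.75/3 = 1.5833
  s[X_1,X_2] = ((1.25)·(-2.75) + (-1.75)·(-2.75) + (0.25)·(2.25) + (0.25)·(3.25)) / 3 = 2.75/3 = 0.9167
  s[X_1,X_3] = ((1.25)·(-0.5) + (-1.75)·(-2.5) + (0.25)·(2.5) + (0.25)·(0.5)) / 3 = 4.5/3 = 1.5
  s[X_2,X_2] = ((-2.75)·(-2.75) + (-2.75)·(-2.75) + (2.25)·(2.25) + (3.25)·(3.25)) / 3 = 30.75/3 = 10.25
  s[X_2,X_3] = ((-2.75)·(-0.5) + (-2.75)·(-2.5) + (2.25)·(2.5) + (3.25)·(0.5)) / 3 = 15.5/3 = 5.1667
  s[X_3,X_3] = ((-0.5)·(-0.5) + (-2.5)·(-2.5) + (2.5)·(2.5) + (0.5)·(0.5)) / 3 = 13/3 = 4.3333
  Sample standard deviations s_i = √(s[i,i]):
  s(X_1) = √(1.5833) = 1.2583
  s(X_2) = √(10.25) = 3.2016
  s(X_3) = √(4.3333) = 2.0817

Step 3 — r_{ij} = s_{ij} / (s_i · s_j):
  r[X_1,X_1] = 1 (diagonal).
  r[X_1,X_2] = 0.9167 / (1.2583 · 3.2016) = 0.9167 / 4.0285 = 0.2275
  r[X_1,X_3] = 1.5 / (1.2583 · 2.0817) = 1.5 / 2.6194 = 0.5727
  r[X_2,X_2] = 1 (diagonal).
  r[X_2,X_3] = 5.1667 / (3.2016 · 2.0817) = 5.1667 / 6.6646 = 0.7752
  r[X_3,X_3] = 1 (diagonal).

R is symmetric with unit diagonal. Assembling:

R = [[1, 0.2275, 0.5727],
 [0.2275, 1, 0.7752],
 [0.5727, 0.7752, 1]]


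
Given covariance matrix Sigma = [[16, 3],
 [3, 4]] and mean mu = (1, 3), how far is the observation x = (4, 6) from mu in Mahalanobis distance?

Step 1 — centre the observation: (x - mu) = (3, 3).

Step 2 — invert Sigma. det(Sigma) = 16·4 - (3)² = 55.
  Sigma^{-1} = (1/det) · [[d, -b], [-b, a]] = [[0.0727, -0.0545],
 [-0.0545, 0.2909]].

Step 3 — form the quadratic (x - mu)^T · Sigma^{-1} · (x - mu):
  Sigma^{-1} · (x - mu) = (0.0545, 0.7091).
  (x - mu)^T · [Sigma^{-1} · (x - mu)] = (3)·(0.0545) + (3)·(0.7091) = 2.2909.

Step 4 — take square root: d = √(2.2909) ≈ 1.5136.

d(x, mu) = √(2.2909) ≈ 1.5136


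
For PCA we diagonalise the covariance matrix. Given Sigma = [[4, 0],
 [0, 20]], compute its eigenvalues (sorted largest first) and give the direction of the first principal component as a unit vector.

Step 1 — characteristic polynomial of 2×2 Sigma:
  det(Sigma - λI) = λ² - trace · λ + det = 0.
  trace = 4 + 20 = 24, det = 4·20 - (0)² = 80.
Step 2 — discriminant:
  Δ = trace² - 4·det = 576 - 320 = 256.
Step 3 — eigenvalues:
  λ = (trace ± √Δ)/2 = (24 ± 16)/2,
  λ_1 = 20,  λ_2 = 4.

Step 4 — unit eigenvector for λ_1: Sigma is diagonal, so its eigenvectors are the coordinate axes. λ_1 = 20 is the diagonal entry on the second coordinate axis, hence
  v_1 = (0, 1) (||v_1|| = 1).

λ_1 = 20,  λ_2 = 4;  v_1 ≈ (0, 1)


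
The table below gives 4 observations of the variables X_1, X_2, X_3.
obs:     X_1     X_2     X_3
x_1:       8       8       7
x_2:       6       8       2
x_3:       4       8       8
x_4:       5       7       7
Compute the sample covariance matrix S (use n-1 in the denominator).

Step 1 — column means:
  mean(X_1) = (8 + 6 + 4 + 5) / 4 = 23/4 = 5.75
  mean(X_2) = (8 + 8 + 8 + 7) / 4 = 31/4 = 7.75
  mean(X_3) = (7 + 2 + 8 + 7) / 4 = 24/4 = 6

Step 2 — sample covariance S[i,j] = (1/(n-1)) · Σ_k (x_{k,i} - mean_i) · (x_{k,j} - mean_j), with n-1 = 3.
  S[X_1,X_1] = ((2.25)·(2.25) + (0.25)·(0.25) + (-1.75)·(-1.75) + (-0.75)·(-0.75)) / 3 = 8.75/3 = 2.9167
  S[X_1,X_2] = ((2.25)·(0.25) + (0.25)·(0.25) + (-1.75)·(0.25) + (-0.75)·(-0.75)) / 3 = 0.75/3 = 0.25
  S[X_1,X_3] = ((2.25)·(1) + (0.25)·(-4) + (-1.75)·(2) + (-0.75)·(1)) / 3 = -3/3 = -1
  S[X_2,X_2] = ((0.25)·(0.25) + (0.25)·(0.25) + (0.25)·(0.25) + (-0.75)·(-0.75)) / 3 = 0.75/3 = 0.25
  S[X_2,X_3] = ((0.25)·(1) + (0.25)·(-4) + (0.25)·(2) + (-0.75)·(1)) / 3 = -1/3 = -0.3333
  S[X_3,X_3] = ((1)·(1) + (-4)·(-4) + (2)·(2) + (1)·(1)) / 3 = 22/3 = 7.3333

S is symmetric (S[j,i] = S[i,j]). Assembling:

S = [[2.9167, 0.25, -1],
 [0.25, 0.25, -0.3333],
 [-1, -0.3333, 7.3333]]


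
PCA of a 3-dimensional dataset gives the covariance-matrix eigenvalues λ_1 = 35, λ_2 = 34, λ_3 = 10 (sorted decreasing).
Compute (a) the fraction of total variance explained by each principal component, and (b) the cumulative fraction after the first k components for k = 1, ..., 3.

Step 1 — total variance = trace(Sigma) = Σ λ_i = 35 + 34 + 10 = 79.

Step 2 — fraction explained by component i = λ_i / Σ λ:
  PC1: 35/79 = 0.443
  PC2: 34/79 = 0.4304
  PC3: 10/79 = 0.1266

Step 3 — cumulative fraction after k components = (λ_1 + ... + λ_k) / Σ λ:
  k = 1: 35/79 = 0.443
  k = 2: (35 + 34)/79 = 69/79 = 0.8734
  k = 3: (35 + 34 + 10)/79 = 79/79 = 1

Summary (fraction, with percent):

explained: PC1 0.443 (44.3%), PC2 0.4304 (43.04%), PC3 0.1266 (12.66%);  cumulative: 0.443, 0.8734, 1


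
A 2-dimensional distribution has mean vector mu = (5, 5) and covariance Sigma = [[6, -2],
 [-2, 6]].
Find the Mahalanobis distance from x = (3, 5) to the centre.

Step 1 — centre the observation: (x - mu) = (-2, 0).

Step 2 — invert Sigma. det(Sigma) = 6·6 - (-2)² = 32.
  Sigma^{-1} = (1/det) · [[d, -b], [-b, a]] = [[0.1875, 0.0625],
 [0.0625, 0.1875]].

Step 3 — form the quadratic (x - mu)^T · Sigma^{-1} · (x - mu):
  Sigma^{-1} · (x - mu) = (-0.375, -0.125).
  (x - mu)^T · [Sigma^{-1} · (x - mu)] = (-2)·(-0.375) + (0)·(-0.125) = 0.75.

Step 4 — take square root: d = √(0.75) ≈ 0.866.

d(x, mu) = √(0.75) ≈ 0.866


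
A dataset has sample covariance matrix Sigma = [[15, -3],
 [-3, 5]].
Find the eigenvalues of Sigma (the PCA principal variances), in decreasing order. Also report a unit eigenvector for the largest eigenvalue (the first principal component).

Step 1 — characteristic polynomial of 2×2 Sigma:
  det(Sigma - λI) = λ² - trace · λ + det = 0.
  trace = 15 + 5 = 20, det = 15·5 - (-3)² = 66.
Step 2 — discriminant:
  Δ = trace² - 4·det = 400 - 264 = 136.
Step 3 — eigenvalues:
  λ = (trace ± √Δ)/2 = (20 ± 11.6619)/2,
  λ_1 = 15.831,  λ_2 = 4.169.

Step 4 — unit eigenvector for λ_1: solve (Sigma - λ_1 I)v = 0. First row:
  (15 - 15.831)·v_x + (-3)·v_y = 0, i.e. (-0.831)·v_x + (-3)·v_y = 0,
  so v ∝ (b, λ_1 - a) = (-3, 0.831); multiply by -1 so the first entry is positive: u = (3, -0.831).
  ||u|| = √((3)² + (-0.831)²) = √(9.6905) ≈ 3.113,
  v_1 = u/||u|| ≈ (0.9637, -0.2669) (||v_1|| = 1).

λ_1 = 15.831,  λ_2 = 4.169;  v_1 ≈ (0.9637, -0.2669)


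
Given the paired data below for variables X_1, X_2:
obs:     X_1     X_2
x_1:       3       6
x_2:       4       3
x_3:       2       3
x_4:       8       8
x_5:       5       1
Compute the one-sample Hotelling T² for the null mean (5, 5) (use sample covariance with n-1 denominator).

Step 1 — sample mean vector:
  mean(X_1) = (3 + 4 + 2 + 8 + 5) / 5 = 22/5 = 4.4
  mean(X_2) = (6 + 3 + 3 + 8 + 1) / 5 = 21/5 = 4.2
  x̄ = (4.4, 4.2),  deviation x̄ - mu_0 = (4.4, 4.2) - (5, 5) = (-0.6, -0.8).

Step 2 — sample covariance matrix, S[i,j] = (1/(n-1)) · Σ_k (x_{k,i} - mean_i) · (x_{k,j} - mean_j), divisor n-1 = 4:
  S[X_1,X_1] = ((-1.4)·(-1.4) + (-0.4)·(-0.4) + (-2.4)·(-2.4) + (3.6)·(3.6) + (0.6)·(0.6)) / 4 = 21.2/4 = 5.3
  S[X_1,X_2] = ((-1.4)·(1.8) + (-0.4)·(-1.2) + (-2.4)·(-1.2) + (3.6)·(3.8) + (0.6)·(-3.2)) / 4 = 12.6/4 = 3.15
  S[X_2,X_2] = ((1.8)·(1.8) + (-1.2)·(-1.2) + (-1.2)·(-1.2) + (3.8)·(3.8) + (-3.2)·(-3.2)) / 4 = 30.8/4 = 7.7
  S = [[5.3, 3.15],
 [3.15, 7.7]].

Step 3 — invert S. det(S) = 5.3·7.7 - (3.15)² = 30.8875.
  S^{-1} = (1/det) · [[d, -b], [-b, a]] = [[0.2493, -0.102],
 [-0.102, 0.1716]].

Step 4 — quadratic form (x̄ - mu_0)^T · S^{-1} · (x̄ - mu_0):
  S^{-1} · (x̄ - mu_0) = (-0.068, -0.0761),
  (x̄ - mu_0)^T · [...] = (-0.6)·(-0.068) + (-0.8)·(-0.0761) = 0.1017.

Step 5 — scale by n: T² = 5 · 0.1017 = 0.5083.

T² ≈ 0.5083


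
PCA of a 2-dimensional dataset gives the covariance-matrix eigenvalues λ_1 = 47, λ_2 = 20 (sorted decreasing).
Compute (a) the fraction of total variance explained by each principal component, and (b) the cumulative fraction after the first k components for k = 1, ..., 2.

Step 1 — total variance = trace(Sigma) = Σ λ_i = 47 + 20 = 67.

Step 2 — fraction explained by component i = λ_i / Σ λ:
  PC1: 47/67 = 0.7015
  PC2: 20/67 = 0.2985

Step 3 — cumulative fraction after k components = (λ_1 + ... + λ_k) / Σ λ:
  k = 1: 47/67 = 0.7015
  k = 2: (47 + 20)/67 = 67/67 = 1

Summary (fraction, with percent):

explained: PC1 0.7015 (70.15%), PC2 0.2985 (29.85%);  cumulative: 0.7015, 1


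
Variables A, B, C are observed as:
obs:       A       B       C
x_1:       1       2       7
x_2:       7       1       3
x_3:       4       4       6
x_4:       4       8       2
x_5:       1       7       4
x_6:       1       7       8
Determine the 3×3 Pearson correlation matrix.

Step 1 — column means:
  mean(A) = (1 + 7 + 4 + 4 + 1 + 1) / 6 = 18/6 = 3
  mean(B) = (2 + 1 + 4 + 8 + 7 + 7) / 6 = 29/6 = 4.8333
  mean(C) = (7 + 3 + 6 + 2 + 4 + 8) / 6 = 30/6 = 5

Step 2 — sample variances and covariances s[i,j] = (1/(n-1)) · Σ_k (x_{k,i} - mean_i) · (x_{k,j} - mean_j), with n-1 = 5:
  s[A,A] = ((-2)·(-2) + (4)·(4) + (1)·(1) + (1)·(1) + (-2)·(-2) + (-2)·(-2)) / 5 = 30/5 = 6
  s[A,B] = ((-2)·(-2.8333) + (4)·(-3.8333) + (1)·(-0.8333) + (1)·(3.1667) + (-2)·(2.1667) + (-2)·(2.1667)) / 5 = -16/5 = -3.2
  s[A,C] = ((-2)·(2) + (4)·(-2) + (1)·(1) + (1)·(-3) + (-2)·(-1) + (-2)·(3)) / 5 = -18/5 = -3.6
  s[B,B] = ((-2.8333)·(-2.8333) + (-3.8333)·(-3.8333) + (-0.8333)·(-0.8333) + (3.1667)·(3.1667) + (2.1667)·(2.1667) + (2.1667)·(2.1667)) / 5 = 42.8333/5 = 8.5667
  s[B,C] = ((-2.8333)·(2) + (-3.8333)·(-2) + (-0.8333)·(1) + (3.1667)·(-3) + (2.1667)·(-1) + (2.1667)·(3)) / 5 = -4/5 = -0.8
  s[C,C] = ((2)·(2) + (-2)·(-2) + (1)·(1) + (-3)·(-3) + (-1)·(-1) + (3)·(3)) / 5 = 28/5 = 5.6
  Sample standard deviations s_i = √(s[i,i]):
  s(A) = √(6) = 2.4495
  s(B) = √(8.5667) = 2.9269
  s(C) = √(5.6) = 2.3664

Step 3 — r_{ij} = s_{ij} / (s_i · s_j):
  r[A,A] = 1 (diagonal).
  r[A,B] = -3.2 / (2.4495 · 2.9269) = -3.2 / 7.1694 = -0.4463
  r[A,C] = -3.6 / (2.4495 · 2.3664) = -3.6 / 5.7966 = -0.6211
  r[B,B] = 1 (diagonal).
  r[B,C] = -0.8 / (2.9269 · 2.3664) = -0.8 / 6.9263 = -0.1155
  r[C,C] = 1 (diagonal).

R is symmetric with unit diagonal. Assembling:

R = [[1, -0.4463, -0.6211],
 [-0.4463, 1, -0.1155],
 [-0.6211, -0.1155, 1]]


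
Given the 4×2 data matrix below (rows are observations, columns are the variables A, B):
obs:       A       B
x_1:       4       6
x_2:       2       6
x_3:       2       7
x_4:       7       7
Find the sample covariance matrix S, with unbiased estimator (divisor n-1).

Step 1 — column means:
  mean(A) = (4 + 2 + 2 + 7) / 4 = 15/4 = 3.75
  mean(B) = (6 + 6 + 7 + 7) / 4 = 26/4 = 6.5

Step 2 — sample covariance S[i,j] = (1/(n-1)) · Σ_k (x_{k,i} - mean_i) · (x_{k,j} - mean_j), with n-1 = 3.
  S[A,A] = ((0.25)·(0.25) + (-1.75)·(-1.75) + (-1.75)·(-1.75) + (3.25)·(3.25)) / 3 = 16.75/3 = 5.5833
  S[A,B] = ((0.25)·(-0.5) + (-1.75)·(-0.5) + (-1.75)·(0.5) + (3.25)·(0.5)) / 3 = 1.5/3 = 0.5
  S[B,B] = ((-0.5)·(-0.5) + (-0.5)·(-0.5) + (0.5)·(0.5) + (0.5)·(0.5)) / 3 = 1/3 = 0.3333

S is symmetric (S[j,i] = S[i,j]). Assembling:

S = [[5.5833, 0.5],
 [0.5, 0.3333]]


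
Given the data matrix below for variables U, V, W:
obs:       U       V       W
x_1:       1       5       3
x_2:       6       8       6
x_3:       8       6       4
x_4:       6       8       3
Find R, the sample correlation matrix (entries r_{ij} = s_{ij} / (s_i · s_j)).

Step 1 — column means:
  mean(U) = (1 + 6 + 8 + 6) / 4 = 21/4 = 5.25
  mean(V) = (5 + 8 + 6 + 8) / 4 = 27/4 = 6.75
  mean(W) = (3 + 6 + 4 + 3) / 4 = 16/4 = 4

Step 2 — sample variances and covariances s[i,j] = (1/(n-1)) · Σ_k (x_{k,i} - mean_i) · (x_{k,j} - mean_j), with n-1 = 3:
  s[U,U] = ((-4.25)·(-4.25) + (0.75)·(0.75) + (2.75)·(2.75) + (0.75)·(0.75)) / 3 = 26.75/3 = 8.9167
  s[U,V] = ((-4.25)·(-1.75) + (0.75)·(1.25) + (2.75)·(-0.75) + (0.75)·(1.25)) / 3 = 7.25/3 = 2.4167
  s[U,W] = ((-4.25)·(-1) + (0.75)·(2) + (2.75)·(0) + (0.75)·(-1)) / 3 = 5/3 = 1.6667
  s[V,V] = ((-1.75)·(-1.75) + (1.25)·(1.25) + (-0.75)·(-0.75) + (1.25)·(1.25)) / 3 = 6.75/3 = 2.25
  s[V,W] = ((-1.75)·(-1) + (1.25)·(2) + (-0.75)·(0) + (1.25)·(-1)) / 3 = 3/3 = 1
  s[W,W] = ((-1)·(-1) + (2)·(2) + (0)·(0) + (-1)·(-1)) / 3 = 6/3 = 2
  Sample standard deviations s_i = √(s[i,i]):
  s(U) = √(8.9167) = 2.9861
  s(V) = √(2.25) = 1.5
  s(W) = √(2) = 1.4142

Step 3 — r_{ij} = s_{ij} / (s_i · s_j):
  r[U,U] = 1 (diagonal).
  r[U,V] = 2.4167 / (2.9861 · 1.5) = 2.4167 / 4.4791 = 0.5395
  r[U,W] = 1.6667 / (2.9861 · 1.4142) = 1.6667 / 4.223 = 0.3947
  r[V,V] = 1 (diagonal).
  r[V,W] = 1 / (1.5 · 1.4142) = 1 / 2.1213 = 0.4714
  r[W,W] = 1 (diagonal).

R is symmetric with unit diagonal. Assembling:

R = [[1, 0.5395, 0.3947],
 [0.5395, 1, 0.4714],
 [0.3947, 0.4714, 1]]


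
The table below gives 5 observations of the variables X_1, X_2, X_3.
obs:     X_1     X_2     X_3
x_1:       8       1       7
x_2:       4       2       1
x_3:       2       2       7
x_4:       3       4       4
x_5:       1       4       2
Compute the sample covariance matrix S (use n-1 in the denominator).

Step 1 — column means:
  mean(X_1) = (8 + 4 + 2 + 3 + 1) / 5 = 18/5 = 3.6
  mean(X_2) = (1 + 2 + 2 + 4 + 4) / 5 = 13/5 = 2.6
  mean(X_3) = (7 + 1 + 7 + 4 + 2) / 5 = 21/5 = 4.2

Step 2 — sample covariance S[i,j] = (1/(n-1)) · Σ_k (x_{k,i} - mean_i) · (x_{k,j} - mean_j), with n-1 = 4.
  S[X_1,X_1] = ((4.4)·(4.4) + (0.4)·(0.4) + (-1.6)·(-1.6) + (-0.6)·(-0.6) + (-2.6)·(-2.6)) / 4 = 29.2/4 = 7.3
  S[X_1,X_2] = ((4.4)·(-1.6) + (0.4)·(-0.6) + (-1.6)·(-0.6) + (-0.6)·(1.4) + (-2.6)·(1.4)) / 4 = -10.8/4 = -2.7
  S[X_1,X_3] = ((4.4)·(2.8) + (0.4)·(-3.2) + (-1.6)·(2.8) + (-0.6)·(-0.2) + (-2.6)·(-2.2)) / 4 = 12.4/4 = 3.1
  S[X_2,X_2] = ((-1.6)·(-1.6) + (-0.6)·(-0.6) + (-0.6)·(-0.6) + (1.4)·(1.4) + (1.4)·(1.4)) / 4 = 7.2/4 = 1.8
  S[X_2,X_3] = ((-1.6)·(2.8) + (-0.6)·(-3.2) + (-0.6)·(2.8) + (1.4)·(-0.2) + (1.4)·(-2.2)) / 4 = -7.6/4 = -1.9
  S[X_3,X_3] = ((2.8)·(2.8) + (-3.2)·(-3.2) + (2.8)·(2.8) + (-0.2)·(-0.2) + (-2.2)·(-2.2)) / 4 = 30.8/4 = 7.7

S is symmetric (S[j,i] = S[i,j]). Assembling:

S = [[7.3, -2.7, 3.1],
 [-2.7, 1.8, -1.9],
 [3.1, -1.9, 7.7]]


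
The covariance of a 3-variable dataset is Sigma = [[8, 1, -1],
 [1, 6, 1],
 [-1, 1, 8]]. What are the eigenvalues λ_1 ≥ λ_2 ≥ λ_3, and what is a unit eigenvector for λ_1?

Step 1 — characteristic polynomial p(λ) = det(λI - Sigma) = λ³ - tr·λ² + c_1·λ - det, where tr = trace, c_1 = sum of the principal 2×2 minors, det = det(Sigma):
  tr = 8 + 6 + 8 = 22,
  c_1 = (8·6 - (1)²) + (8·8 - (-1)²) + (6·8 - (1)²) = 47 + 63 + 47 = 157,
  det = 8·(6·8 - (1)²) - (1)·((1)·8 - (1)·(-1)) + (-1)·((1)·(1) - 6·(-1)) = 8·(47) - (1)·(9) + (-1)·(7) = 360.
  So p(λ) = λ³ - 22λ² + 157λ - 360.
Step 2 — look for an integer root (rational root theorem: any rational root is an integer divisor of 360). Testing λ = 5:
  p(5) = 125 - 550 + 785 - 360 = 0  ✓
  Dividing out (λ - 5): p(λ) = (λ - 5)(λ² - 17λ + 72).
Step 3 — remaining eigenvalues from the quadratic λ² - 17λ + 72 = 0:
  Δ = 17² - 4·72 = 289 - 288 = 1,  λ = (17 ± √1)/2 = (17 ± 1)/2 = 9 or 8.
  Sorted: λ_1 = 9,  λ_2 = 8,  λ_3 = 5  (check: sum = 22 = tr ✓).

Step 4 — unit eigenvector for λ_1 = 9: v spans the null space of (Sigma - λ_1 I), whose rows are
  r_1 = (-1, 1, -1),  r_2 = (1, -3, 1),  r_3 = (-1, 1, -1).
  v is orthogonal to every row, so take v ∝ r_1 × r_2 = ((1)·(1) - (-1)·(-3), (-1)·(1) - (-1)·(1), (-1)·(-3) - (1)·(1)) = (-2, 0, 2).
  Rescale (divide by 2; multiply by -1 so the first nonzero entry is positive): u = (1, 0, -1).
  ||u|| = √((1)² + (0)² + (-1)²) = √(2) ≈ 1.4142,  v_1 = u/||u|| ≈ (0.7071, 0, -0.7071) (||v_1|| = 1).

λ_1 = 9,  λ_2 = 8,  λ_3 = 5;  v_1 ≈ (0.7071, 0, -0.7071)


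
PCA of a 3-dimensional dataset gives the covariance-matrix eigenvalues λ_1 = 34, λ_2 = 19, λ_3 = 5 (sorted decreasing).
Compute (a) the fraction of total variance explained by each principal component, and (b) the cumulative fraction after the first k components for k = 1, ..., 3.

Step 1 — total variance = trace(Sigma) = Σ λ_i = 34 + 19 + 5 = 58.

Step 2 — fraction explained by component i = λ_i / Σ λ:
  PC1: 34/58 = 0.5862
  PC2: 19/58 = 0.3276
  PC3: 5/58 = 0.0862

Step 3 — cumulative fraction after k components = (λ_1 + ... + λ_k) / Σ λ:
  k = 1: 34/58 = 0.5862
  k = 2: (34 + 19)/58 = 53/58 = 0.9138
  k = 3: (34 + 19 + 5)/58 = 58/58 = 1

Summary (fraction, with percent):

explained: PC1 0.5862 (58.62%), PC2 0.3276 (32.76%), PC3 0.0862 (8.62%);  cumulative: 0.5862, 0.9138, 1


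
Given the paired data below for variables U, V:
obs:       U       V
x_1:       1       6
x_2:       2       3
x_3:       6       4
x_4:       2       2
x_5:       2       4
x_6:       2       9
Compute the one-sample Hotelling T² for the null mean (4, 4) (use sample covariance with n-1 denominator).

Step 1 — sample mean vector:
  mean(U) = (1 + 2 + 6 + 2 + 2 + 2) / 6 = 15/6 = 2.5
  mean(V) = (6 + 3 + 4 + 2 + 4 + 9) / 6 = 28/6 = 4.6667
  x̄ = (2.5, 4.6667),  deviation x̄ - mu_0 = (2.5, 4.6667) - (4, 4) = (-1.5, 0.6667).

Step 2 — sample covariance matrix, S[i,j] = (1/(n-1)) · Σ_k (x_{k,i} - mean_i) · (x_{k,j} - mean_j), divisor n-1 = 5:
  S[U,U] = ((-1.5)·(-1.5) + (-0.5)·(-0.5) + (3.5)·(3.5) + (-0.5)·(-0.5) + (-0.5)·(-0.5) + (-0.5)·(-0.5)) / 5 = 15.5/5 = 3.1
  S[U,V] = ((-1.5)·(1.3333) + (-0.5)·(-1.6667) + (3.5)·(-0.6667) + (-0.5)·(-2.6667) + (-0.5)·(-0.6667) + (-0.5)·(4.3333)) / 5 = -4/5 = -0.8
  S[V,V] = ((1.3333)·(1.3333) + (-1.6667)·(-1.6667) + (-0.6667)·(-0.6667) + (-2.6667)·(-2.6667) + (-0.6667)·(-0.6667) + (4.3333)·(4.3333)) / 5 = 31.3333/5 = 6.2667
  S = [[3.1, -0.8],
 [-0.8, 6.2667]].

Step 3 — invert S. det(S) = 3.1·6.2667 - (-0.8)² = 18.7867.
  S^{-1} = (1/det) · [[d, -b], [-b, a]] = [[0.3336, 0.0426],
 [0.0426, 0.165]].

Step 4 — quadratic form (x̄ - mu_0)^T · S^{-1} · (x̄ - mu_0):
  S^{-1} · (x̄ - mu_0) = (-0.472, 0.0461),
  (x̄ - mu_0)^T · [...] = (-1.5)·(-0.472) + (0.6667)·(0.0461) = 0.7387.

Step 5 — scale by n: T² = 6 · 0.7387 = 4.4322.

T² ≈ 4.4322
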